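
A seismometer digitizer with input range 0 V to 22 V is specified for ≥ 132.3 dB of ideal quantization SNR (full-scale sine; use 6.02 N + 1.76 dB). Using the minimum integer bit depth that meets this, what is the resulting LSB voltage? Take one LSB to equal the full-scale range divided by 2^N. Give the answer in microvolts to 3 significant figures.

5.25 µV

V_FS = 22 V.
N ≥ (132.3 − 1.76)/6.02 = 21.684 → N_min = 22.
One LSB is 22 V / 4194304 = 5.25 µV.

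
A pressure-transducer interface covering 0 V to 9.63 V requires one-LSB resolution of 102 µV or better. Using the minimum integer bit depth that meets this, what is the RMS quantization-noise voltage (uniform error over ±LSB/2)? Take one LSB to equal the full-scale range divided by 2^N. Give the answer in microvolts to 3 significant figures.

21.2 µV

Full-scale range = 9.63 V.
Required number of levels: 9.63/102 µV = 94412; smallest N with 2^N ≥ that is 17.
Step size = 9.63/131072 V = 73.471 µV.
σ_q = LSB/√12 = 73.471 µV/3.4641 = 21.2 µV.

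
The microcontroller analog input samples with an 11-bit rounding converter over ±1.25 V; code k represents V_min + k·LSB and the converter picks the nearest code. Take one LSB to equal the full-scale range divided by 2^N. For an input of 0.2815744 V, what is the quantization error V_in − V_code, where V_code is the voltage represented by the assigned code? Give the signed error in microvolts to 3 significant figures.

−408 µV

Full-scale range = 1.25 V − (-1.25 V) = 2.5 V. LSB = 2.5 V / 2^11 ≈ 1.221 mV.
Position in LSBs: (0.2815744 − (-1.25)) × 2048/2.5 = 1254.6657; rounding gives k = 1255.
V_code = V_min + k × range/2^11 = -1.25 + 1255 × 2.5/2048 = 0.2819824219 V.
V_in − V_code = 0.2815744 − (0.2819824219) = −408 µV.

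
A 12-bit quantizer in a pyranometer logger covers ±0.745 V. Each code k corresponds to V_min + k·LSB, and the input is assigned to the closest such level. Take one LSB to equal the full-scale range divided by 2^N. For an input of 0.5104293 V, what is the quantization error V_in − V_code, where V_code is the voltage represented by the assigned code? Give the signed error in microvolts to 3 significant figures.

Span: 0.745 V − (-0.745 V) = 1.49 V. LSB = 1.49 V / 2^12 ≈ 363.8 µV.
(V_in − V_min)/LSB = (0.5104293 − (-0.745)) × 4096/1.49 = 3451.1667 → nearest code k = 3451.
Reconstructed level: -0.745 + 3451 × 1.49/4096 V = 0.5103686523 V.
e = 0.5104293 − (0.5103686523) = +60.6 µV.

+60.6 µV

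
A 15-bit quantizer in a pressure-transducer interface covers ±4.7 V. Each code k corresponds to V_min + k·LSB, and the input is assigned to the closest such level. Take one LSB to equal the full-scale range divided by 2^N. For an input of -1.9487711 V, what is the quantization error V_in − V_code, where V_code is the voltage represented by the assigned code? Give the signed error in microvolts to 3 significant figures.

Range = 4.7 − (-4.7) = 9.4 V. LSB = 9.4 V / 2^15 ≈ 286.9 µV.
(-1.9487711 − (-4.7)) / LSB = 2.7512289 × 32768/9.4 = 9590.6669. Nearest integer: k = 9591.
Reconstructed level: -4.7 + 9591 × 9.4/32768 V = -1.9486755371 V.
Error = V_in − V_code = -1.9487711 − (-1.9486755371) = −95.6 µV.

−95.6 µV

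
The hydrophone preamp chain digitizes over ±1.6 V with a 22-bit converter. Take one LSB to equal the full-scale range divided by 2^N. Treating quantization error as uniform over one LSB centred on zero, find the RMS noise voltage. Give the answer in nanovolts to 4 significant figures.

220.2 nV

Range = 1.6 − (-1.6) = 3.2 V.
Step size = 3.2/4194304 V = 0.762939 µV.
V_rms = LSB/√12 = 0.762939 µV / √12 = 220.2 nV.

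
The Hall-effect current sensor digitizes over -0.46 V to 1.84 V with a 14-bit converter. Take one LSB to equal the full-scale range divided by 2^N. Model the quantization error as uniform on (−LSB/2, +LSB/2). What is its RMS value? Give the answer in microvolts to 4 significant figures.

40.52 µV

Span: 1.84 V − (-0.46 V) = 2.3 V.
One LSB is 2.3 V / 16384 = 140.381 µV.
RMS of a uniform error over width LSB is LSB/√12 = 40.52 µV.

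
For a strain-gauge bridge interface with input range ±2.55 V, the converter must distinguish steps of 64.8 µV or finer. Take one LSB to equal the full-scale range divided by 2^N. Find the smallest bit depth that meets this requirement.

17 bits

The full-scale span is 2.55 − (-2.55) = 5.1 V.
Levels needed ≥ 5.1/64.8 µV = 78700. 2^17 = 131072 suffices, so N_min = 17.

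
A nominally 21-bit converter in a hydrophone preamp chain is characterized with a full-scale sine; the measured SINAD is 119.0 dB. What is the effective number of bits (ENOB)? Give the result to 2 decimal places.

(119.0 − 1.76) / 6.02 = 117.24/6.02 = 19.4751 effective bits.

19.48 bits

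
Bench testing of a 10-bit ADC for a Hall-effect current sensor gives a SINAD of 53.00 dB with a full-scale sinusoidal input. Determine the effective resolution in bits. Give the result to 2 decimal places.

Inverting SNR = 6.02 N + 1.76: N_eff = (53.00 − 1.76)/6.02 = 8.5116.

8.51 bits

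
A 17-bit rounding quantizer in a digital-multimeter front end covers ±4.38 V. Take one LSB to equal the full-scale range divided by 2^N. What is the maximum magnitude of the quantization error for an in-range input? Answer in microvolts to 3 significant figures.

Range = 4.38 − (-4.38) = 8.76 V.
One LSB is 8.76 V / 131072 = 66.833 µV.
|e|_max = LSB/2 = 33.4 µV.

33.4 µV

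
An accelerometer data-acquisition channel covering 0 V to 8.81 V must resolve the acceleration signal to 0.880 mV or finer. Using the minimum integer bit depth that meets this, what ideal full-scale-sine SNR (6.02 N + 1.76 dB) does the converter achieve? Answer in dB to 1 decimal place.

Span = 8.81 V.
Levels needed ≥ 8.81/0.880 mV = 10010. 2^14 = 16384 suffices, so N_min = 14.
Ideal SNR at N = 14: 6.02·14 + 1.76 = 86.0 dB.

86.0 dB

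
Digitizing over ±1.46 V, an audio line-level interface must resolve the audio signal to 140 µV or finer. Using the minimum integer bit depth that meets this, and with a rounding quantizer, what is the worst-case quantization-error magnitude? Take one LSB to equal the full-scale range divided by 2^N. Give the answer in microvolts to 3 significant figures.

44.6 µV

Full-scale range = 1.46 V − (-1.46 V) = 2.92 V.
Required number of levels: 2.92/140 µV = 20857; smallest N with 2^N ≥ that is 15.
One LSB is 2.92 V / 32768 = 89.111 µV.
Max error for round-to-nearest is LSB/2 = 44.6 µV.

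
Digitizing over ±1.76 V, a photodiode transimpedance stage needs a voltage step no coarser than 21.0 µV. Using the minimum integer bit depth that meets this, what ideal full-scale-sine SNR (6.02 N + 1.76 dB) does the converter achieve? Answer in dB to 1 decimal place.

110.1 dB

Range = 1.76 − (-1.76) = 3.52 V.
3.52 V / 21.0 µV = 167600. Since 2^17 = 131072 and 2^18 = 262144, N = 18.
SNR = 6.02 × 18 + 1.76 = 110.12 dB.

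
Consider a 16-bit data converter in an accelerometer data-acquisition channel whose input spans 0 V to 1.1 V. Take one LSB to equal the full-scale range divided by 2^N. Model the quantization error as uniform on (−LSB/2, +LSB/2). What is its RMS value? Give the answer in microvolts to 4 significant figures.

Range is 1.1 V.
One LSB is 1.1 V / 65536 = 16.7847 µV.
RMS of a uniform error over width LSB is LSB/√12 = 4.845 µV.

4.845 µV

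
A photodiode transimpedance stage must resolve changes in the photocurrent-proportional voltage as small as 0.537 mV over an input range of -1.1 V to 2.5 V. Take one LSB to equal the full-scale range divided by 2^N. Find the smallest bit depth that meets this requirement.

Range = 2.5 − (-1.1) = 3.6 V.
Need 2^N ≥ 3.6 V / 0.537 mV = 6704 → N_min = 13.

13 bits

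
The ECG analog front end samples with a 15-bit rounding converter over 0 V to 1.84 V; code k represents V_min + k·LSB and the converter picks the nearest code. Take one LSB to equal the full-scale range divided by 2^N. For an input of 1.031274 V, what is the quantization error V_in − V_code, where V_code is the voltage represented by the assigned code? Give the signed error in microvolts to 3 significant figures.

Full-scale range = 1.84 V. LSB = 1.84 V / 2^15 ≈ 56.15 µV.
Position in LSBs: (1.031274 − (0)) × 32768/1.84 = 18365.6448; rounding gives k = 18366.
V_code = 0 + (18366/32768) × 1.84 = 1.0312939453 V.
V_in − V_code = 1.031274 − (1.0312939453) = −19.9 µV.

−19.9 µV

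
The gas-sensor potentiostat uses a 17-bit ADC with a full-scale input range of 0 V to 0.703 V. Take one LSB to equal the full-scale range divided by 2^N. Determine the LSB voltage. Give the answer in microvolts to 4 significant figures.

Range is 0.703 V.
2^17 = 131072 levels.
One LSB is 0.703 V / 131072 = 5.363 µV.

5.363 µV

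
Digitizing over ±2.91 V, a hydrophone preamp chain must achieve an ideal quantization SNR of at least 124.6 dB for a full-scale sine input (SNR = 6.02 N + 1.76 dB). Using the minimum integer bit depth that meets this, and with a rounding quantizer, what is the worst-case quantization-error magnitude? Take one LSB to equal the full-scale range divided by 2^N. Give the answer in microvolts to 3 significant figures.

The full-scale span is 2.91 − (-2.91) = 5.82 V.
Required N = ⌈(124.6 − 1.76)/6.02⌉ = ⌈20.405⌉ = 21.
LSB = 5.82 V ÷ 2^21 = 5.82/2097152 V = 2.7752 µV.
|e|_max = LSB/2 = 1.39 µV.

1.39 µV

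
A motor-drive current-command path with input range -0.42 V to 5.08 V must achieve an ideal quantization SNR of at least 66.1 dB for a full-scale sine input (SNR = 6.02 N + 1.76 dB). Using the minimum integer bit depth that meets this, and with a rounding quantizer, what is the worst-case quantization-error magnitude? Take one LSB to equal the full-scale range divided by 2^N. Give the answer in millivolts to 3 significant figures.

Span: 5.08 V − (-0.42 V) = 5.5 V.
Required N = ⌈(66.1 − 1.76)/6.02⌉ = ⌈10.688⌉ = 11.
Step size = 5.5/2048 V = 2.6855 mV.
|e|_max = LSB/2 = 1.34 mV.

1.34 mV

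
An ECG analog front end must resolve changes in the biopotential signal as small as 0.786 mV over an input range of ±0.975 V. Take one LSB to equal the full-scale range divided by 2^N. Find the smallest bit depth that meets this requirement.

12 bits

The full-scale span is 0.975 − (-0.975) = 1.95 V.
Need 2^N ≥ 1.95 V / 0.786 mV = 2481 → N_min = 12.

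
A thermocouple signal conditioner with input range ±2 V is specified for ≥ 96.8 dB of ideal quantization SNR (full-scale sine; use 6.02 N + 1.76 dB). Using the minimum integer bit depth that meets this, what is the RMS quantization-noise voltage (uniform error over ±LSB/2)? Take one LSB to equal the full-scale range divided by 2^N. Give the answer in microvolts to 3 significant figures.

17.6 µV

The full-scale span is 2 − (-2) = 4 V.
N ≥ (96.8 − 1.76)/6.02 = 15.787 → N_min = 16.
LSB = 4 V / 2^16 = 61.035 µV.
RMS noise = LSB/√12 = 17.6 µV.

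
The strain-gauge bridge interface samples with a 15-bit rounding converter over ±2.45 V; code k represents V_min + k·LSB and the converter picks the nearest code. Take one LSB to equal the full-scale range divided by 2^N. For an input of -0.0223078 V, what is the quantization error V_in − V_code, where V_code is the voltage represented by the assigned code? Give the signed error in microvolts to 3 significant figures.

−26.9 µV

Span: 2.45 V − (-2.45 V) = 4.9 V. LSB = 4.9 V / 2^15 ≈ 149.5 µV.
(V_in − V_min)/LSB = (-0.0223078 − (-2.45)) × 32768/4.9 = 16234.8200 → nearest code k = 16235.
V_code = V_min + k × range/2^15 = -2.45 + 16235 × 4.9/32768 = -0.022280883789 V.
V_in − V_code = -0.0223078 − (-0.022280883789) = −26.9 µV.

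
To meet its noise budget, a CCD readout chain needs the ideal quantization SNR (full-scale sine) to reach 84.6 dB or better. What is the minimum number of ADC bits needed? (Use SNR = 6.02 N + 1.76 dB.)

Required N = ⌈(84.6 − 1.76)/6.02⌉ = ⌈13.761⌉ = 14.

14 bits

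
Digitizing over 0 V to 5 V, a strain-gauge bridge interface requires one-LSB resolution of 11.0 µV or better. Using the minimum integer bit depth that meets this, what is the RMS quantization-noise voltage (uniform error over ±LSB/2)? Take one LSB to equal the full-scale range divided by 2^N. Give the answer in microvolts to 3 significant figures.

2.75 µV

V_FS = 5 V.
5 V / 11.0 µV = 454500. Since 2^18 = 262144 and 2^19 = 524288, N = 19.
Step size = 5/524288 V = 9.5367 µV.
RMS noise = LSB/√12 = 2.75 µV.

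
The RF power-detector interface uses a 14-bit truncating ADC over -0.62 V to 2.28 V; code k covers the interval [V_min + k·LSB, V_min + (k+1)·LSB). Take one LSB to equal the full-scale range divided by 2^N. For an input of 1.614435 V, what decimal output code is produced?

Range = 2.28 − (-0.62) = 2.9 V. LSB = 2.9 V / 2^14 ≈ 177.0 µV.
V_in − V_min = 1.614435 − (-0.62) = 2.234435 V.
Divide by LSB: 2.234435 × 16384/2.9 = 12623.7873.
Truncating gives code 12623.

12623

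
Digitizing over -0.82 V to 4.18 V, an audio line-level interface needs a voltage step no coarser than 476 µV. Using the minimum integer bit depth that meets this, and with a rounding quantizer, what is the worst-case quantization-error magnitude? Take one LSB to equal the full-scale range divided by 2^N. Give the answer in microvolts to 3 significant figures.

Range = 4.18 − (-0.82) = 5 V.
Required number of levels: 5/476 µV = 10504; smallest N with 2^N ≥ that is 14.
LSB = 5 V / 2^14 = 305.18 µV.
Max error for round-to-nearest is LSB/2 = 153 µV.

153 µV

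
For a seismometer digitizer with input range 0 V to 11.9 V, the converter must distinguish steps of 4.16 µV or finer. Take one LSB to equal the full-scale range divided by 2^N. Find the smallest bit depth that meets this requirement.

22 bits

V_FS = 11.9 V.
Levels needed ≥ 11.9/4.16 µV = 2.861e6. 2^22 = 4194304 suffices, so N_min = 22.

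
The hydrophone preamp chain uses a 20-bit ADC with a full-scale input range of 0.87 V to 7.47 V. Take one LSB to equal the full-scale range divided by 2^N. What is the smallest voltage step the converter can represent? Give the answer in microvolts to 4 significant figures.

The full-scale span is 7.47 − (0.87) = 6.6 V.
Number of codes = 2^20 = 1048576.
LSB = 6.6 V ÷ 2^20 = 6.6/1048576 V = 6.294 µV.

6.294 µV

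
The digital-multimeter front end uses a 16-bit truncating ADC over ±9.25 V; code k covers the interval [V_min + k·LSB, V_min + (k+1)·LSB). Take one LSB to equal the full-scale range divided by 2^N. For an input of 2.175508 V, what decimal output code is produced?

The full-scale span is 9.25 − (-9.25) = 18.5 V. LSB = 18.5 V / 2^16 ≈ 282.3 µV.
V_in − V_min = 2.175508 − (-9.25) = 11.425508 V.
Divide by LSB: 11.425508 × 65536/18.5 = 40474.7077.
Truncating gives code 40474.

40474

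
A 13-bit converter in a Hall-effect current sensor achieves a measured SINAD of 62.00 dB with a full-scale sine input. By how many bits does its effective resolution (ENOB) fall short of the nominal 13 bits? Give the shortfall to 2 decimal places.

2.99 bits

N_eff = (62.00 − 1.76)/6.02 = 10.0066 bits.
13 − 10.0066 = 2.99 bits below nominal.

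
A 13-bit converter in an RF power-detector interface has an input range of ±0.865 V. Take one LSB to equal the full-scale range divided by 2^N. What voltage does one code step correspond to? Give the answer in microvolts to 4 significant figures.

211.2 µV

Span: 0.865 V − (-0.865 V) = 1.73 V.
There are 2^13 = 8192 steps.
One LSB is 1.73 V / 8192 = 211.2 µV.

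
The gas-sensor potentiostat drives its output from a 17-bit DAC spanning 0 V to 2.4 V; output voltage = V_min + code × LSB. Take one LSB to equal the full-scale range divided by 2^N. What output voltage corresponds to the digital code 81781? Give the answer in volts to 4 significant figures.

Range is 2.4 V. LSB = 2.4 V / 2^17.
V_out = 0 + 81781 × (2.4/131072) V
      = 0 + 1.49745 = 1.49745 V.

1.497 V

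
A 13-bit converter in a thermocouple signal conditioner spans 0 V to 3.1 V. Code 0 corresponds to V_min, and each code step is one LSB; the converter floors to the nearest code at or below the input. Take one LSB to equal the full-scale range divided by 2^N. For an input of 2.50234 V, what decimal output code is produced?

6612

Range is 3.1 V. LSB = 3.1 V / 2^13 ≈ 378.4 µV.
code = ⌊(V_in − V_min)/LSB⌋ = ⌊(V_in − V_min) × 2^13 / range⌋
     = ⌊(2.50234 − (0)) × 8192 / 3.1⌋ = ⌊2.50234 × 8192/3.1⌋
     = ⌊6612.635⌋ = 6612.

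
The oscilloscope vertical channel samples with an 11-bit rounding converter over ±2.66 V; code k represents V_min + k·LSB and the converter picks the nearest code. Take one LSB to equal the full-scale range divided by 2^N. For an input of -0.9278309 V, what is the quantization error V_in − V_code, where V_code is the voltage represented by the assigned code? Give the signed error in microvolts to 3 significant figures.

−468 µV

Full-scale range = 2.66 V − (-2.66 V) = 5.32 V. LSB = 5.32 V / 2^11 ≈ 2.598 mV.
Position in LSBs: (-0.9278309 − (-2.66)) × 2048/5.32 = 666.8200; rounding gives k = 667.
V_code = -2.66 + (667/2048) × 5.32 = -0.9273632813 V.
Error = V_in − V_code = -0.9278309 − (-0.9273632813) = −468 µV.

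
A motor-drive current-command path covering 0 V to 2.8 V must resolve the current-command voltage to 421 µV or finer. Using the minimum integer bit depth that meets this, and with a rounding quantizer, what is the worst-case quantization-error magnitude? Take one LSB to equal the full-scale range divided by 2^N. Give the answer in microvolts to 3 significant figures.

Range is 2.8 V.
Required number of levels: 2.8/421 µV = 6650.8; smallest N with 2^N ≥ that is 13.
LSB = 2.8 V ÷ 2^13 = 2.8/8192 V = 341.80 µV.
Half an LSB is 171 µV.

171 µV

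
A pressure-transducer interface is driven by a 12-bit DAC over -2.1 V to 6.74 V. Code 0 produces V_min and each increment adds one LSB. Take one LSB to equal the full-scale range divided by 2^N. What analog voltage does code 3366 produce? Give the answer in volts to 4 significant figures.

The full-scale span is 6.74 − (-2.1) = 8.84 V. LSB = 8.84 V / 2^12.
V_out = -2.1 + 3366 × (8.84/4096) V
      = -2.1 + 7.26451 = 5.16451 V.

5.165 V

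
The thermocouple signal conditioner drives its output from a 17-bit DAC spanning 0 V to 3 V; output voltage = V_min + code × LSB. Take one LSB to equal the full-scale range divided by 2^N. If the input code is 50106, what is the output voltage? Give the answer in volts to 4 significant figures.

Range is 3 V. LSB = 3 V / 2^17.
V_out = 0 + 50106 × (3/131072) V
      = 0 + 1.14684 = 1.14684 V.

1.147 V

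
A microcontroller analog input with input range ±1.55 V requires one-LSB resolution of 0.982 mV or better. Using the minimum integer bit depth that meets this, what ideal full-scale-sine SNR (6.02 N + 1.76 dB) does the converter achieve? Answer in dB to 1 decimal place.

74.0 dB

Span: 1.55 V − (-1.55 V) = 3.1 V.
3.1 V / 0.982 mV = 3157. Since 2^11 = 2048 and 2^12 = 4096, N = 12.
6.02(12) + 1.76 = 74.00 dB.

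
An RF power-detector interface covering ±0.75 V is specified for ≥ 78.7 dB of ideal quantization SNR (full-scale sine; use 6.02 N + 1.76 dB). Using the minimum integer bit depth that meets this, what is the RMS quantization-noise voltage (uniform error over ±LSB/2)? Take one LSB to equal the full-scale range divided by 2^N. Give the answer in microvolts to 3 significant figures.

52.9 µV

Span: 0.75 V − (-0.75 V) = 1.5 V.
Solving 6.02 N ≥ 78.7 − 1.76: N ≥ 12.781. Round up → N = 13.
LSB = 1.5 V ÷ 2^13 = 1.5/8192 V = 183.11 µV.
σ_q = LSB/√12 = 183.11 µV/3.4641 = 52.9 µV.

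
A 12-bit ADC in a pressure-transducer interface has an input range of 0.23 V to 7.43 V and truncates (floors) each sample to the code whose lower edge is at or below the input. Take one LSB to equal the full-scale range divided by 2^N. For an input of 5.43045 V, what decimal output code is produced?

The full-scale span is 7.43 − (0.23) = 7.2 V. LSB = 7.2 V / 2^12 ≈ 1.758 mV.
(V_in − V_min) × 2^12/range = (5.43045 − (0.23)) × 4096/7.2 = 2958.478.
Floor → code = 2958.

2958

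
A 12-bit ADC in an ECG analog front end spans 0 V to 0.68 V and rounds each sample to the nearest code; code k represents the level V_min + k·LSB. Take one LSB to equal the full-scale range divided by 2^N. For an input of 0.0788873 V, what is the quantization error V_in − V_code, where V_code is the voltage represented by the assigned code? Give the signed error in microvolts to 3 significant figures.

+29.9 µV

V_FS = 0.68 V. LSB = 0.68 V / 2^12 ≈ 166.0 µV.
Position in LSBs: (0.0788873 − (0)) × 4096/0.68 = 475.1800; rounding gives k = 475.
Reconstructed level: 0 + 475 × 0.68/4096 V = 0.07885742188 V.
e = 0.0788873 − (0.07885742188) = +29.9 µV.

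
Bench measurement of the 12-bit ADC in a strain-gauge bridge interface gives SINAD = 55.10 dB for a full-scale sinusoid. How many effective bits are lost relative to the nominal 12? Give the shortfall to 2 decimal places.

3.14 bits

ENOB = (SINAD − 1.76)/6.02 = (55.10 − 1.76)/6.02 = 8.8605 bits.
Shortfall = 12 − 8.8605 = 3.1395 bits.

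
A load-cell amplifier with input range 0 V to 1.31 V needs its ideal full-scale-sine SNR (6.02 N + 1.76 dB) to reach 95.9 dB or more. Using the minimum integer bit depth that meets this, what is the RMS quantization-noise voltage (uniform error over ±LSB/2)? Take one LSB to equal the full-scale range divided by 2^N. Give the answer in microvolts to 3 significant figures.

Full-scale range = 1.31 V.
Required N = ⌈(95.9 − 1.76)/6.02⌉ = ⌈15.638⌉ = 16.
One LSB is 1.31 V / 65536 = 19.989 µV.
V_rms = LSB/√12 = 5.77 µV.

5.77 µV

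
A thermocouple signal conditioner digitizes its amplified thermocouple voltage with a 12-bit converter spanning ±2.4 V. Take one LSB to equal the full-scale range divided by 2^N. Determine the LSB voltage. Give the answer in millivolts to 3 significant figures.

Full-scale range = 2.4 V − (-2.4 V) = 4.8 V.
Number of codes = 2^12 = 4096.
LSB = 4.8 V / 2^12 = 1.17 mV.

1.17 mV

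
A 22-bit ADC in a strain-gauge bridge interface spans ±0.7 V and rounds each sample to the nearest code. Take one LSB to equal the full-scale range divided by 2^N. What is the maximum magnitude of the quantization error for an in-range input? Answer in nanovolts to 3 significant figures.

The full-scale span is 0.7 − (-0.7) = 1.4 V.
LSB = 1.4 V / 2^22 = 333.79 nV.
Worst-case error for round-to-nearest is half an LSB: 167 nV.

167 nV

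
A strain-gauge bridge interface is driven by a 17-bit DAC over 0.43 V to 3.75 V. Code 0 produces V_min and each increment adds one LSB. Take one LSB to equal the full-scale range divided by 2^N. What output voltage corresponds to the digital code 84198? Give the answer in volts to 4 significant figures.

The full-scale span is 3.75 − (0.43) = 3.32 V. LSB = 3.32 V / 2^17.
Output = V_min + (84198/131072) × range = 0.43 + 0.642380 × 3.32 V
      = 0.43 + 2.13270 = 2.56270 V.

2.563 V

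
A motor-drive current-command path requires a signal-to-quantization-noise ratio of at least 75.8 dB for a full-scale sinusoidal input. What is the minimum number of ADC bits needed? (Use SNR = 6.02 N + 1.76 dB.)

Required N = ⌈(75.8 − 1.76)/6.02⌉ = ⌈12.299⌉ = 13.

13 bits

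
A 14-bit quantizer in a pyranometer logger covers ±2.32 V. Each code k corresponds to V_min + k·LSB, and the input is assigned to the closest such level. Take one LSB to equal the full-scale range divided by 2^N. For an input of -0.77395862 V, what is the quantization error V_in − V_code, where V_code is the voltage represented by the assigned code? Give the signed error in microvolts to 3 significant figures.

Full-scale range = 2.32 V − (-2.32 V) = 4.64 V. LSB = 4.64 V / 2^14 ≈ 283.2 µV.
(-0.77395862 − (-2.32)) / LSB = 1.54604138 × 16384/4.64 = 5459.1254. Nearest integer: k = 5459.
V_code = -2.32 + (5459/16384) × 4.64 = -0.77399414063 V.
V_in − V_code = -0.77395862 − (-0.77399414063) = +35.5 µV.

+35.5 µV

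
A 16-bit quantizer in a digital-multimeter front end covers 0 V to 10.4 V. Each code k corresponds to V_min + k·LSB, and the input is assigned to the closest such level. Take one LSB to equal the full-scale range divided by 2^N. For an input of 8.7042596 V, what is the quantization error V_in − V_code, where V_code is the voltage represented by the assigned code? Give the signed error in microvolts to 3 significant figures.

Full-scale range = 10.4 V. LSB = 10.4 V / 2^16 ≈ 158.7 µV.
(V_in − V_min)/LSB = (8.7042596 − (0)) × 65536/10.4 = 54850.2266 → nearest code k = 54850.
V_code = V_min + k × range/2^16 = 0 + 54850 × 10.4/65536 = 8.7042236328 V.
V_in − V_code = 8.7042596 − (8.7042236328) = +36.0 µV.

+36.0 µV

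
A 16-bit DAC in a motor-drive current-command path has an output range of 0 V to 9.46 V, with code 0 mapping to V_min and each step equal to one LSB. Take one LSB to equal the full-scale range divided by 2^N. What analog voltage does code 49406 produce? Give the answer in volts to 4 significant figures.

7.132 V

Range is 9.46 V. LSB = 9.46 V / 2^16.
V_out = 0 + 49406 × (9.46/65536) V
      = 0 + 7.13166 = 7.13166 V.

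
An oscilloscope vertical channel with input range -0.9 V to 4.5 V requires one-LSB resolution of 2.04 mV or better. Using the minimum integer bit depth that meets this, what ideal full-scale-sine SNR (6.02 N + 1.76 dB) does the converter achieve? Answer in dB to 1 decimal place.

The full-scale span is 4.5 − (-0.9) = 5.4 V.
Levels needed ≥ 5.4/2.04 mV = 2647. 2^12 = 4096 suffices, so N_min = 12.
SNR = 6.02 × 12 + 1.76 = 74.00 dB.

74.0 dB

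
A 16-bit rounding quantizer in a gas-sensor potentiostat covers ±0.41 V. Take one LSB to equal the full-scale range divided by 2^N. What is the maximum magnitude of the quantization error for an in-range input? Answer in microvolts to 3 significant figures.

6.26 µV

Full-scale range = 0.41 V − (-0.41 V) = 0.82 V.
One LSB is 0.82 V / 65536 = 12.512 µV.
A rounding quantizer has |error| ≤ LSB/2 = 6.26 µV.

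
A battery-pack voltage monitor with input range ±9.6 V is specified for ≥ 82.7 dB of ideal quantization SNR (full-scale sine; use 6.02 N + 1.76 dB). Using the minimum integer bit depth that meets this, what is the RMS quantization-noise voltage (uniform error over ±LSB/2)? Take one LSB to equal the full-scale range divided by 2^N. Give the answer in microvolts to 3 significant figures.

338 µV

Range = 9.6 − (-9.6) = 19.2 V.
Solving 6.02 N ≥ 82.7 − 1.76: N ≥ 13.445. Round up → N = 14.
One LSB is 19.2 V / 16384 = 1.1719 mV.
V_rms = LSB/√12 = 338 µV.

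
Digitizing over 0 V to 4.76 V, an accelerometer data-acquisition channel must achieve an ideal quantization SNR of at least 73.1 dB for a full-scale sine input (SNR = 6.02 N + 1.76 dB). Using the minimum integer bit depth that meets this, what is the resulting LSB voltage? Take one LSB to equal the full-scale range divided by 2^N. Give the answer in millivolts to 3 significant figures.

1.16 mV

V_FS = 4.76 V.
N ≥ (73.1 − 1.76)/6.02 = 11.850 → N_min = 12.
LSB = 4.76 V ÷ 2^12 = 4.76/4096 V = 1.16 mV.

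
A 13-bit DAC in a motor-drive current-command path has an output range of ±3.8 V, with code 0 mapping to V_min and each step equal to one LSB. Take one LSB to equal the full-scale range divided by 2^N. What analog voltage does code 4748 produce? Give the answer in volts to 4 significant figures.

Full-scale range = 3.8 V − (-3.8 V) = 7.6 V. LSB = 7.6 V / 2^13.
V_out = V_min + code × LSB = -3.8 V + 4748 × 7.6 V / 8192
      = -3.8 + 4.40488 = 0.604883 V.

0.6049 V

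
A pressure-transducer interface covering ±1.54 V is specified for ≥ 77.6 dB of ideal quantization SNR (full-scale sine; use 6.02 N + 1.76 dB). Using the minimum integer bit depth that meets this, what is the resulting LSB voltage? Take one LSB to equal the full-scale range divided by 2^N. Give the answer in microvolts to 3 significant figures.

Range = 1.54 − (-1.54) = 3.08 V.
N ≥ (77.6 − 1.76)/6.02 = 12.598 → N_min = 13.
One LSB is 3.08 V / 8192 = 376 µV.

376 µV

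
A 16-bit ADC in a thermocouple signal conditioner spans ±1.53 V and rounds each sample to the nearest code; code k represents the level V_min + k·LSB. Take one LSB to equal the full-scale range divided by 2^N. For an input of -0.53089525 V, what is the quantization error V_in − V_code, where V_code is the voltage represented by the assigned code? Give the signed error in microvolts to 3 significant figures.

−8.41 µV

Range = 1.53 − (-1.53) = 3.06 V. LSB = 3.06 V / 2^16 ≈ 46.69 µV.
Position in LSBs: (-0.53089525 − (-1.53)) × 65536/3.06 = 21397.8199; rounding gives k = 21398.
Reconstructed level: -1.53 + 21398 × 3.06/65536 V = -0.53088684082 V.
V_in − V_code = -0.53089525 − (-0.53088684082) = −8.41 µV.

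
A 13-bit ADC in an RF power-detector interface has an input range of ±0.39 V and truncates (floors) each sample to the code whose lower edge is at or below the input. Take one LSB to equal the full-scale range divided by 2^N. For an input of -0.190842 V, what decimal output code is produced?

Full-scale range = 0.39 V − (-0.39 V) = 0.78 V. LSB = 0.78 V / 2^13 ≈ 95.21 µV.
(V_in − V_min) × 2^13/range = (-0.190842 − (-0.39)) × 8192/0.78 = 2091.670.
Floor → code = 2091.

2091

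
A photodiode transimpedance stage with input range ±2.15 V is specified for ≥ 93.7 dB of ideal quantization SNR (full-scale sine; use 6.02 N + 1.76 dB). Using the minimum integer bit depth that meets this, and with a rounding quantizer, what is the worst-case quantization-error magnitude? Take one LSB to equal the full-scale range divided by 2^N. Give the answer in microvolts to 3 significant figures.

Span: 2.15 V − (-2.15 V) = 4.3 V.
6.02 N + 1.76 ≥ 93.7 gives N ≥ 15.272, so the minimum integer is 16.
LSB = 4.3 V / 2^16 = 65.613 µV.
Half an LSB is 32.8 µV.

32.8 µV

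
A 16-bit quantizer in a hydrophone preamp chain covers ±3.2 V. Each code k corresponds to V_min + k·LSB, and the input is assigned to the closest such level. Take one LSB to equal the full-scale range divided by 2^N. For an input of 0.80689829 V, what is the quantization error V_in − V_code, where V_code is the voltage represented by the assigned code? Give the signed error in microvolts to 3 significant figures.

−35.3 µV

Range = 3.2 − (-3.2) = 6.4 V. LSB = 6.4 V / 2^16 ≈ 97.66 µV.
(0.80689829 − (-3.2)) / LSB = 4.00689829 × 65536/6.4 = 41030.6385. Nearest integer: k = 41031.
V_code = -3.2 + (41031/65536) × 6.4 = 0.80693359375 V.
Error = V_in − V_code = 0.80689829 − (0.80693359375) = −35.3 µV.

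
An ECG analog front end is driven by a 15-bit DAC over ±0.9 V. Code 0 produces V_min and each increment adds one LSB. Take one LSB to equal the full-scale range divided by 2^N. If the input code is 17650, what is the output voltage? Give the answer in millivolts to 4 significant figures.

Span: 0.9 V − (-0.9 V) = 1.8 V. LSB = 1.8 V / 2^15.
Output = V_min + (17650/32768) × range = -0.9 + 0.538635 × 1.8 V
      = -0.9 + 0.969543 = 0.0695435 V.

69.54 mV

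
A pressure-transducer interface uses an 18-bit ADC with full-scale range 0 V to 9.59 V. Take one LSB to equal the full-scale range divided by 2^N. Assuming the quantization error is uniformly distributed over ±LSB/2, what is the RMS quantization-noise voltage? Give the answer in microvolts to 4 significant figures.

Span = 9.59 V.
One LSB is 9.59 V / 262144 = 36.5829 µV.
For a uniform distribution on [−LSB/2, +LSB/2], V_rms = LSB/√12 = 36.5829 µV/3.4641 = 10.56 µV.

10.56 µV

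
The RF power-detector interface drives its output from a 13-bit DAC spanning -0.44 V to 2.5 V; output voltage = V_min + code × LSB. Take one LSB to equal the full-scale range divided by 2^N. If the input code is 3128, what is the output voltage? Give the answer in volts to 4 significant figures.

0.6826 V

Full-scale range = 2.5 V − (-0.44 V) = 2.94 V. LSB = 2.94 V / 2^13.
Output = V_min + (3128/8192) × range = -0.44 + 0.381836 × 2.94 V
      = -0.44 V + 1.12260 V = 0.682598 V.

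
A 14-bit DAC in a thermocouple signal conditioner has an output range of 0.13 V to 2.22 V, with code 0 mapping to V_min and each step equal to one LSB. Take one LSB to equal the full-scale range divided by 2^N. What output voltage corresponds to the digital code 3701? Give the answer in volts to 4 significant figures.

0.6021 V

Span: 2.22 V − (0.13 V) = 2.09 V. LSB = 2.09 V / 2^14.
V_out = V_min + code × LSB = 0.13 V + 3701 × 2.09 V / 16384
      = 0.13 V + 0.472112 V = 0.602112 V.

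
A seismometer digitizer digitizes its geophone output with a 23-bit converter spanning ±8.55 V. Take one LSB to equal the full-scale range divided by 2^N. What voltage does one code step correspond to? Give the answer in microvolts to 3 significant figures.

Full-scale range = 8.55 V − (-8.55 V) = 17.1 V.
2^23 = 8388608 levels.
One LSB is 17.1 V / 8388608 = 2.04 µV.

2.04 µV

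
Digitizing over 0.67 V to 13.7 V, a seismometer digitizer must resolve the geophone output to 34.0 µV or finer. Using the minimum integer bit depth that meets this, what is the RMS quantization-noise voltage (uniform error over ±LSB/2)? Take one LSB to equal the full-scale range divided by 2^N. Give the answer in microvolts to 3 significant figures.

7.17 µV

The full-scale span is 13.7 − (0.67) = 13.03 V.
Levels needed ≥ 13.03/34.0 µV = 383200. 2^19 = 524288 suffices, so N_min = 19.
One LSB is 13.03 V / 524288 = 24.853 µV.
RMS noise = LSB/√12 = 7.17 µV.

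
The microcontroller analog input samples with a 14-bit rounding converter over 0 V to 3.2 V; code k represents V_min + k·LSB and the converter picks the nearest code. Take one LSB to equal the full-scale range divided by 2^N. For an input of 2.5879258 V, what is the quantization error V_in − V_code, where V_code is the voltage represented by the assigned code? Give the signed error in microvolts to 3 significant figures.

Range is 3.2 V. LSB = 3.2 V / 2^14 ≈ 195.3 µV.
(2.5879258 − (0)) / LSB = 2.5879258 × 16384/3.2 = 13250.1801. Nearest integer: k = 13250.
V_code = 0 + (13250/16384) × 3.2 = 2.5878906250 V.
V_in − V_code = 2.5879258 − (2.5878906250) = +35.2 µV.

+35.2 µV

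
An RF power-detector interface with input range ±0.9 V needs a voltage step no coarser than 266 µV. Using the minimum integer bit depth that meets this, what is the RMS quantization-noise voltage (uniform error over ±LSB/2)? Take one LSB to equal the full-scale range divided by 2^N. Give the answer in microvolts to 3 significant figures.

63.4 µV

Range = 0.9 − (-0.9) = 1.8 V.
1.8 V / 266 µV = 6767. Since 2^12 = 4096 and 2^13 = 8192, N = 13.
Step size = 1.8/8192 V = 219.73 µV.
V_rms = LSB/√12 = 63.4 µV.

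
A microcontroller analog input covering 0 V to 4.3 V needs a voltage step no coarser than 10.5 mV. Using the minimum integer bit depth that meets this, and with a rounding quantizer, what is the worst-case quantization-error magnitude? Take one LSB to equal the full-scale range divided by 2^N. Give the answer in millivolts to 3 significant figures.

Full-scale range = 4.3 V.
4.3 V / 10.5 mV = 409.5. Since 2^8 = 256 and 2^9 = 512, N = 9.
LSB = 4.3 V ÷ 2^9 = 4.3/512 V = 8.3984 mV.
Max error for round-to-nearest is LSB/2 = 4.20 mV.

4.20 mV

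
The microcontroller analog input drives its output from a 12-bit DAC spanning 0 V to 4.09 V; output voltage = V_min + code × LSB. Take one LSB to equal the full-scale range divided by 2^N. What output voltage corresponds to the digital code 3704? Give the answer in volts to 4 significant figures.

3.699 V

V_FS = 4.09 V. LSB = 4.09 V / 2^12.
V_out = V_min + code × LSB = 0 V + 3704 × 4.09 V / 4096
      = 0 V + 3.69857 V = 3.69857 V.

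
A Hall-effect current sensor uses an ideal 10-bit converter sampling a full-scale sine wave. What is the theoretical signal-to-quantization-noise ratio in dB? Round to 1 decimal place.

62.0 dB

6.02(10) + 1.76 = 60.20 + 1.76 = 61.96 dB.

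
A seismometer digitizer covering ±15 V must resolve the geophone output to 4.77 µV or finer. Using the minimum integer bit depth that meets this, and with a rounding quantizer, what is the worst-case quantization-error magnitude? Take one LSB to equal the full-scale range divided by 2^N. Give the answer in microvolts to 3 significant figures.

1.79 µV

Span: 15 V − (-15 V) = 30 V.
Required number of levels: 30/4.77 µV = 6.2893e6; smallest N with 2^N ≥ that is 23.
LSB = 30 V ÷ 2^23 = 30/8388608 V = 3.5763 µV.
Half an LSB is 1.79 µV.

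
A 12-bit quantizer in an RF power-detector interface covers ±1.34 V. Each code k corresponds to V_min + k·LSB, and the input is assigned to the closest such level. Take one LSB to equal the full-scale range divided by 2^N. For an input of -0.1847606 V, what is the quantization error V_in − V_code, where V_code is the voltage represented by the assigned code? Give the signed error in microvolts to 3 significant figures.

Range = 1.34 − (-1.34) = 2.68 V. LSB = 2.68 V / 2^12 ≈ 0.6543 mV.
Position in LSBs: (-0.1847606 − (-1.34)) × 4096/2.68 = 1765.6196; rounding gives k = 1766.
V_code = -1.34 + (1766/4096) × 2.68 = -0.1845117188 V.
V_in − V_code = -0.1847606 − (-0.1845117188) = −249 µV.

−249 µV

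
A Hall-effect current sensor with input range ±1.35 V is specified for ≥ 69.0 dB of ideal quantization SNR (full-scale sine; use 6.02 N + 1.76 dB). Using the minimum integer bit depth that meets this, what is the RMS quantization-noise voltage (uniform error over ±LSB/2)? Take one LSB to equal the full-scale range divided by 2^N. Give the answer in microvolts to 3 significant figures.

190 µV

Range = 1.35 − (-1.35) = 2.7 V.
6.02 N + 1.76 ≥ 69.0 gives N ≥ 11.169, so the minimum integer is 12.
One LSB is 2.7 V / 4096 = 0.65918 mV.
RMS noise = LSB/√12 = 190 µV.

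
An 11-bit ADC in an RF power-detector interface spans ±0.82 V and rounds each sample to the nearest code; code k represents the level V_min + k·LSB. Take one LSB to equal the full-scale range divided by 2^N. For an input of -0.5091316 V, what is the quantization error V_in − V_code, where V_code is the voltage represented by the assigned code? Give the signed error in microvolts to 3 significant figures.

The full-scale span is 0.82 − (-0.82) = 1.64 V. LSB = 1.64 V / 2^11 ≈ 0.8008 mV.
(V_in − V_min)/LSB = (-0.5091316 − (-0.82)) × 2048/1.64 = 388.2064 → nearest code k = 388.
V_code = V_min + k × range/2^11 = -0.82 + 388 × 1.64/2048 = -0.5092968750 V.
V_in − V_code = -0.5091316 − (-0.5092968750) = +165 µV.

+165 µV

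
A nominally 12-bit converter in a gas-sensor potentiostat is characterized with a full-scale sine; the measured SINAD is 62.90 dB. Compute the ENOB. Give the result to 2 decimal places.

10.16 bits

ENOB = (SINAD − 1.76) / 6.02 = (62.90 − 1.76) / 6.02 = 61.14 / 6.02 = 10.1561.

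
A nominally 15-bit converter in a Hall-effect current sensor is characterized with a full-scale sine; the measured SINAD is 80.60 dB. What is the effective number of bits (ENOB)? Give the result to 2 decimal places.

Inverting SNR = 6.02 N + 1.76: N_eff = (80.60 − 1.76)/6.02 = 13.0963.

13.10 bits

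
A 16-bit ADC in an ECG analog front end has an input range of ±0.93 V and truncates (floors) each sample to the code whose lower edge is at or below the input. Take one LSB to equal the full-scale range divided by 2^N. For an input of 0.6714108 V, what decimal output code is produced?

56424

Range = 0.93 − (-0.93) = 1.86 V. LSB = 1.86 V / 2^16 ≈ 28.38 µV.
code = ⌊(V_in − V_min)/LSB⌋ = ⌊(V_in − V_min) × 2^16 / range⌋
     = ⌊(0.6714108 − (-0.93)) × 65536 / 1.86⌋ = ⌊1.6014108 × 65536/1.86⌋
     = ⌊56424.762⌋ = 56424.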